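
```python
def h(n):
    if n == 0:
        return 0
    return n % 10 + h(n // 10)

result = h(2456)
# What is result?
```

Sum of digits of 2456: 6 + 5 + 4 + 2 = 17

Answer: 17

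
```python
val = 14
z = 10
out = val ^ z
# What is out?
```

Trace:
`val = 14` → val = 14
`z = 10` → z = 10
`out = val ^ z` → out = 4
So out = 4

Answer: 4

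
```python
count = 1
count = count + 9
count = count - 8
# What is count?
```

Trace:
`count = 1` → count = 1
`count = count + 9` → count = 10
`count = count - 8` → count = 2
So count = 2

Answer: 2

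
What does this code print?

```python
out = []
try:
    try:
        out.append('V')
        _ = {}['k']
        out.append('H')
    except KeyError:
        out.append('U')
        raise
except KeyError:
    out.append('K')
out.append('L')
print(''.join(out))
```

Execution trace: 'V' (inner try body) → 'U' (inner except KeyError) → 'K' (outer except KeyError) → 'L' (after the try/except). Output: VUKL

Answer: VUKL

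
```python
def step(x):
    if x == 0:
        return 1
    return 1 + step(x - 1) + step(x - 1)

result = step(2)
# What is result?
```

step(x) = 1 + 2·step(x-1), step(0)=1. Closed form: (1+1)·2^2 - 1 = 7.

Answer: 7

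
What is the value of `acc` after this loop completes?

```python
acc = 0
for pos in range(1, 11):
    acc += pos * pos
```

Sum of squares 1² to 10² = 385
`acc` takes the values: 0 → 1 → 5 → 14 → 30 → 55 → 91 → 140 → 204 → 285 → 385

Answer: 385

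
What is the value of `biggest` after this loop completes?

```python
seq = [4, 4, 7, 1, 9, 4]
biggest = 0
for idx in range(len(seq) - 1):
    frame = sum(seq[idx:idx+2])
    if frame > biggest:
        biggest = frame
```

Max sum of 2-element window in [4, 4, 7, 1, 9, 4]
`biggest` takes the values: 0 → 8 → 11 → 13

Answer: 13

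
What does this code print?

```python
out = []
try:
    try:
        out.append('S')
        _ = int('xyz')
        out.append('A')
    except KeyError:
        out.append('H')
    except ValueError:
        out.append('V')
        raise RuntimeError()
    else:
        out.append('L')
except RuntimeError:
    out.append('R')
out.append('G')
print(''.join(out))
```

Execution trace: 'S' (inner try body) → 'V' (inner except ValueError) → 'R' (outer except RuntimeError) → 'G' (after the try/except). Output: SVRG

Answer: SVRG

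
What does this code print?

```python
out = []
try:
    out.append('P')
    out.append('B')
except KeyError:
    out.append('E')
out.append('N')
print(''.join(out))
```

Execution trace: 'P' (try body) → 'B' (try body, no exception) → 'N' (after the try/except). Output: PBN

Answer: PBN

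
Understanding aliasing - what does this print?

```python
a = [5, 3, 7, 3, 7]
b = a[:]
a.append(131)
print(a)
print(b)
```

Key concept: slice [:] creates copy.
Step by step:
`a = [5, 3, 7, 3, 7]` → a = [5, 3, 7, 3, 7]
`b = a[:]` → b = [5, 3, 7, 3, 7]
`a.append(131)` → a = [5, 3, 7, 3, 7, 131]
`print(a)` → prints [5, 3, 7, 3, 7, 131]
`print(b)` → prints [5, 3, 7, 3, 7]

Answer:
[5, 3, 7, 3, 7, 131]
[5, 3, 7, 3, 7]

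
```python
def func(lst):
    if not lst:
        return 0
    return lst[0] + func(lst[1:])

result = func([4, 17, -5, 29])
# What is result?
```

4 + 17 + (-5) + 29 + 0 = 45

Answer: 45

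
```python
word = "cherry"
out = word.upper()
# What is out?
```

Trace:
`word = "cherry"` → word = 'cherry'
`out = word.upper()` → out = 'CHERRY'
So out = 'CHERRY'

Answer: 'CHERRY'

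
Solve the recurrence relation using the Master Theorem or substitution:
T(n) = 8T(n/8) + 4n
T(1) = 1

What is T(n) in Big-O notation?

By Master Theorem: a=8, b=8, f(n)=4n. Since log_8(8) = 1 and f(n) = Θ(n^1), Case 2 applies. T(n) = O(n log n).

Answer: O(n log n)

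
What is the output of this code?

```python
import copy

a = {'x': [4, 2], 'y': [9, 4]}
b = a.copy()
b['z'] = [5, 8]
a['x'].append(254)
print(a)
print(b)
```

Key concept: shallow copy of dict with mutable values.
Step by step:
`a = {'x': [4, 2], 'y': [9, 4]}` → a = {'x': [4, 2], 'y': [9, 4]}
`b = a.copy()` → b = {'x': [4, 2], 'y': [9, 4]}
`b['z'] = [5, 8]` → b = {'x': [4, 2], 'y': [9, 4], 'z': [5, 8]}
`a['x'].append(254)` → a = {'x': [4, 2, 254], 'y': [9, 4]}; b = {'x': [4, 2, 254], 'y': [9, 4], 'z': [5, 8]}
`print(a)` → prints {'x': [4, 2, 254], 'y': [9, 4]}
`print(b)` → prints {'x': [4, 2, 254], 'y': [9, 4], 'z': [5, 8]}

Answer:
{'x': [4, 2, 254], 'y': [9, 4]}
{'x': [4, 2, 254], 'y': [9, 4], 'z': [5, 8]}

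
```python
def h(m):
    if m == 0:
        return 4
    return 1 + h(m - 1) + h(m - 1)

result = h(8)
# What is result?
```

h(m) = 1 + 2·h(m-1), h(0)=4. Closed form: (4+1)·2^8 - 1 = 1279.

Answer: 1279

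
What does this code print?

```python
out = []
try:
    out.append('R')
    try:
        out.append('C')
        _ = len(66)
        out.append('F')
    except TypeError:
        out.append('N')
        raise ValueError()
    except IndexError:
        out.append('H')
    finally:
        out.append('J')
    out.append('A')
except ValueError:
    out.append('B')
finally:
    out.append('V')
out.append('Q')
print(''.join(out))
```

Execution trace: 'R' (try body) → 'C' (inner try body) → 'N' (inner except TypeError) → 'J' (inner finally) → 'B' (except ValueError) → 'V' (finally) → 'Q' (after the try/except). Output: RCNJBVQ

Answer: RCNJBVQ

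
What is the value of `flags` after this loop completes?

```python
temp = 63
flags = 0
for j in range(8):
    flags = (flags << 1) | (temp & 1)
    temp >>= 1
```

Reverse lowest 8 bits of 63
`flags` takes the values: 0 → 1 → 3 → 7 → 15 → 31 → 63 → 126 → 252

Answer: 252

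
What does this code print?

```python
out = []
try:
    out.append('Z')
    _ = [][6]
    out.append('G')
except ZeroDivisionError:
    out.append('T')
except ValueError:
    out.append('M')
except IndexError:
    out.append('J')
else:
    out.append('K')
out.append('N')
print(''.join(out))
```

Execution trace: 'Z' (try body) → 'J' (except IndexError) → 'N' (after the try/except). Output: ZJN

Answer: ZJN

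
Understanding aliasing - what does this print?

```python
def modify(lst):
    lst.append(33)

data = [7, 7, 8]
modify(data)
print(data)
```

Key concept: function modifies passed list.
Step by step:
`data = [7, 7, 8]` → data = [7, 7, 8]
`modify(data)` → data = [7, 7, 8, 33]
`print(data)` → prints [7, 7, 8, 33]

Answer: [7, 7, 8, 33]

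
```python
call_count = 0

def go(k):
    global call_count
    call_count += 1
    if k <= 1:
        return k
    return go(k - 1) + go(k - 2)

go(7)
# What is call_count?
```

Calls(k) = 1 + Calls(k-1) + Calls(k-2); Calls(0)=Calls(1)=1. For k=7 this gives 41.

Answer: 41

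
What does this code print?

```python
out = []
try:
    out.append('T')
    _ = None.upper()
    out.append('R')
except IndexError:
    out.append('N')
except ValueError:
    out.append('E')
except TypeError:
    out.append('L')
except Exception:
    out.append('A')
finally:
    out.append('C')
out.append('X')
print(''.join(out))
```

Execution trace: 'T' (try body) → 'A' (except Exception) → 'C' (finally) → 'X' (after the try/except). Output: TACX

Answer: TACX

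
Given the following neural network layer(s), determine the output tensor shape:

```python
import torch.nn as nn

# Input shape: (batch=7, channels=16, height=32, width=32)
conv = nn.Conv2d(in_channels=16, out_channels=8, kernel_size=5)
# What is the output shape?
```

Input: (7, 16, 32, 32) -> Output: (7, 8, 28, 28)

Answer: (7, 8, 28, 28)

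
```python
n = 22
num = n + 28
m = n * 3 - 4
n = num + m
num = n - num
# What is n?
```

Trace:
`n = 22` → n = 22
`num = n + 28` → num = 50
`m = n * 3 - 4` → m = 62
`n = num + m` → n = 112
`num = n - num` → num = 62
So n = 112

Answer: 112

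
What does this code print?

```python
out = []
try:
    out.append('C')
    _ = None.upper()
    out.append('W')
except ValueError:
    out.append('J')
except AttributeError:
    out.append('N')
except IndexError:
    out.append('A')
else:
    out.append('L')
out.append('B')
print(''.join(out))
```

Execution trace: 'C' (try body) → 'N' (except AttributeError) → 'B' (after the try/except). Output: CNB

Answer: CNB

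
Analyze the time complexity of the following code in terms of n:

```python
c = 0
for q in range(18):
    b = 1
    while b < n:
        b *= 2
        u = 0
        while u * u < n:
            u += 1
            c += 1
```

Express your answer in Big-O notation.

Each loop level contributes: 1 × log n × √n. Multiplying the contributions gives O(√n log n).

Answer: O(√n log n)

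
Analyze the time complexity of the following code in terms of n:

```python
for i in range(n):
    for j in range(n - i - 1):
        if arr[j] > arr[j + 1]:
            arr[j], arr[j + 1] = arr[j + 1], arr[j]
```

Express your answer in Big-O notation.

This is Bubble sort. Time complexity: O(n²).

Answer: O(n²)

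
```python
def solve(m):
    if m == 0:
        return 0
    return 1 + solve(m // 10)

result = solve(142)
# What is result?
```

Count of digits of 142: 3

Answer: 3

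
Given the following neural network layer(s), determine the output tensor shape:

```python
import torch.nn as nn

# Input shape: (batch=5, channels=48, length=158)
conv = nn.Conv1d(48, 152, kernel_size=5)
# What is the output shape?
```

Input: (5, 48, 158) -> Output: (5, 152, 154)

Answer: (5, 152, 154)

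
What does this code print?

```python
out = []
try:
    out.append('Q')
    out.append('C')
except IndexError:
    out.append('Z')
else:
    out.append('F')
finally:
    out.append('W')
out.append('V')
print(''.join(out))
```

Execution trace: 'Q' (try body) → 'C' (try body, no exception) → 'F' (else) → 'W' (finally) → 'V' (after the try/except). Output: QCFWV

Answer: QCFWV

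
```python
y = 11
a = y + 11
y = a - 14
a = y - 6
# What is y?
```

Trace:
`y = 11` → y = 11
`a = y + 11` → a = 22
`y = a - 14` → y = 8
`a = y - 6` → a = 2
So y = 8

Answer: 8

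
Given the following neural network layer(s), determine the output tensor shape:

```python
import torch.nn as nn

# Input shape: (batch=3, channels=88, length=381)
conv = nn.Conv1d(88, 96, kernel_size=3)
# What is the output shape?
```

Input: (3, 88, 381) -> Output: (3, 96, 379)

Answer: (3, 96, 379)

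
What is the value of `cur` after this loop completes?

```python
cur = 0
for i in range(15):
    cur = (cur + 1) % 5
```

Increment mod 5, 15 times = 0
`cur` takes the values: 0 → 1 → 2 → 3 → 4 → 0 → 1 → 2 → 3 → 4 → 0 → 1 → 2 → 3 → 4 → 0

Answer: 0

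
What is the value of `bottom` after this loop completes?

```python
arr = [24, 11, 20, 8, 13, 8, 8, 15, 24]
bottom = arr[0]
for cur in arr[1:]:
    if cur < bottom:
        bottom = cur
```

Minimum of [24, 11, 20, 8, 13, 8, 8, 15, 24]
`bottom` takes the values: 24 → 11 → 8

Answer: 8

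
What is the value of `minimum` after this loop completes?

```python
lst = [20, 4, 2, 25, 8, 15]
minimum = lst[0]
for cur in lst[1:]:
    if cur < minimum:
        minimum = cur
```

Minimum of [20, 4, 2, 25, 8, 15]
`minimum` takes the values: 20 → 4 → 2

Answer: 2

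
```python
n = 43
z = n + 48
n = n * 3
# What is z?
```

Trace:
`n = 43` → n = 43
`z = n + 48` → z = 91
`n = n * 3` → n = 129
So z = 91

Answer: 91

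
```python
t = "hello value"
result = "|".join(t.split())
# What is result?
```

Trace:
`t = "hello value"` → t = 'hello value'
`result = "|".join(t.split())` → result = 'hello|value'
So result = 'hello|value'

Answer: 'hello|value'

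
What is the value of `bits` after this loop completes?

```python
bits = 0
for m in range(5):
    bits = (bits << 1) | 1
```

Build 5 consecutive 1-bits: 0b11111
`bits` takes the values: 0 → 1 → 3 → 7 → 15 → 31

Answer: 31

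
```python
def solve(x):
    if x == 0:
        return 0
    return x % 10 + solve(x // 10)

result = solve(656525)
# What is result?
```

Sum of digits of 656525: 5 + 2 + 5 + 6 + 5 + 6 = 29

Answer: 29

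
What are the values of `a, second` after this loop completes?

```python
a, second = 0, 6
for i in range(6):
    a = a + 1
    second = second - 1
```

a goes 0→6, second goes 6→0
`a, second` takes the values: (0, 6) → (1, 6) → (1, 5) → (2, 5) → (2, 4) → (3, 4) → (3, 3) → (4, 3) → (4, 2) → (5, 2) → (5, 1) → (6, 1) → (6, 0)

Answer: 6, 0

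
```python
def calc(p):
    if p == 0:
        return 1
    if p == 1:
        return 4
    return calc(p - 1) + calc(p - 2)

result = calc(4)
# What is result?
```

Build up from base cases: calc(0)=1, calc(1)=4, calc(2)=5, calc(3)=9, calc(4)=14

Answer: 14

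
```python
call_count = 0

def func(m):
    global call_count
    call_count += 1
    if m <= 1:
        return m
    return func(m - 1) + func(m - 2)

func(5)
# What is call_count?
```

Calls(m) = 1 + Calls(m-1) + Calls(m-2); Calls(0)=Calls(1)=1. For m=5 this gives 15.

Answer: 15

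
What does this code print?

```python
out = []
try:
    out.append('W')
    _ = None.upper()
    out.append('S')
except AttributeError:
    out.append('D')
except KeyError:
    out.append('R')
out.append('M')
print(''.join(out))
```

Execution trace: 'W' (try body) → 'D' (except AttributeError) → 'M' (after the try/except). Output: WDM

Answer: WDM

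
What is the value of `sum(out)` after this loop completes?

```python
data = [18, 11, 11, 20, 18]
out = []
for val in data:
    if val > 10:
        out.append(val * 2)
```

Sum of doubled values > 10
`out` takes the values: [] → [36] → [36, 22] → [36, 22, 22] → [36, 22, 22, 40] → [36, 22, 22, 40, 36]
So `sum(out)` = 156

Answer: 156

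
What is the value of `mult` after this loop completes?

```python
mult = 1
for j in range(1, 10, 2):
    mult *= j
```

Product of 1, 3, 5, ... up to 9
`mult` takes the values: 1 → 3 → 15 → 105 → 945

Answer: 945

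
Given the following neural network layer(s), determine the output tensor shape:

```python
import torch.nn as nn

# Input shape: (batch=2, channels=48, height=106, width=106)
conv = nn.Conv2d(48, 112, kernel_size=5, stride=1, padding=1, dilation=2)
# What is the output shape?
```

Input: (2, 48, 106, 106) -> Output: (2, 112, 100, 100)

Answer: (2, 112, 100, 100)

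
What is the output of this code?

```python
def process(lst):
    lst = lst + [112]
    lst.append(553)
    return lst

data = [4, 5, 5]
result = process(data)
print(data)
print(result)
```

Key concept: rebinding parameter vs mutation.
Step by step:
`data = [4, 5, 5]` → data = [4, 5, 5]
`result = process(data)` → result = [4, 5, 5, 112, 553]
`print(data)` → prints [4, 5, 5]
`print(result)` → prints [4, 5, 5, 112, 553]

Answer:
[4, 5, 5]
[4, 5, 5, 112, 553]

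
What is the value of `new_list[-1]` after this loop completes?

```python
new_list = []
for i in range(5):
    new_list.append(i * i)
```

Last element of squares 0 to 4
`new_list` takes the values: [] → [0] → [0, 1] → [0, 1, 4] → [0, 1, 4, 9] → [0, 1, 4, 9, 16]
So `new_list[-1]` = 16

Answer: 16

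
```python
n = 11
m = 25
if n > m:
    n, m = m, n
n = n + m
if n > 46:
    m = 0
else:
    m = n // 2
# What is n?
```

Trace:
`n = 11` → n = 11
`m = 25` → m = 25
`if n > m: ...` → n > m is False → no variable changes
`n = n + m` → n = 36
`if n > 46: ...` → n > 46 is False, take else branch → m = 18
So n = 36

Answer: 36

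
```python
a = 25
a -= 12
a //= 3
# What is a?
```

Trace:
`a = 25` → a = 25
`a -= 12` → a = 13
`a //= 3` → a = 4
So a = 4

Answer: 4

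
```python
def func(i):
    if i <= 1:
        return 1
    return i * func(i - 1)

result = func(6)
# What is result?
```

func(6) = 6 * 5 * 4 * 3 * 2 * 1 = 720

Answer: 720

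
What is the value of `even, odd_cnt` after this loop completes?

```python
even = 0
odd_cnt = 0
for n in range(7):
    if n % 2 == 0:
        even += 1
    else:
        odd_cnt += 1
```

Count evens and odds in range(7)
`even, odd_cnt` takes the values: (0, 0) → (1, 0) → (1, 1) → (2, 1) → (2, 2) → (3, 2) → (3, 3) → (4, 3)

Answer: 4, 3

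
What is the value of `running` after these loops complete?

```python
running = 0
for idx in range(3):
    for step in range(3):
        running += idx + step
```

Sum of all idx+step for idx,step in 3x3
`running` takes the values: 0 → 1 → 3 → 4 → 6 → 9 → 11 → 14 → 18

Answer: 18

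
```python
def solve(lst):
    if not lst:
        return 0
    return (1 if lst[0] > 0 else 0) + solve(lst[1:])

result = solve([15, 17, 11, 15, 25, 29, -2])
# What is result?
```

Count of positive elements in [15, 17, 11, 15, 25, 29, -2] = 6

Answer: 6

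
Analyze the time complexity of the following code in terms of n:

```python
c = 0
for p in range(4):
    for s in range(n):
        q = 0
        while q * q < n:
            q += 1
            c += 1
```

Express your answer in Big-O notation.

Each loop level contributes: 1 × n × √n. Multiplying the contributions gives O(n√n).

Answer: O(n√n)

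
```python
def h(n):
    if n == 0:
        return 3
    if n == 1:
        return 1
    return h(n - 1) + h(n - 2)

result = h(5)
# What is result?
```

Build up from base cases: h(0)=3, h(1)=1, h(2)=4, h(3)=5, h(4)=9, h(5)=14

Answer: 14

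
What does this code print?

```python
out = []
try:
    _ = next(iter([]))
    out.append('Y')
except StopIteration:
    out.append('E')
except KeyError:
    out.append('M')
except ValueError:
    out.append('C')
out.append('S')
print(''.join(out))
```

Execution trace: 'E' (except StopIteration) → 'S' (after the try/except). Output: ES

Answer: ES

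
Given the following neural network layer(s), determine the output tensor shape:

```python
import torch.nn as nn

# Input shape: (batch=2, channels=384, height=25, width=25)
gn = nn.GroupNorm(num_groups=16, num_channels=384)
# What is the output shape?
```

Input: (2, 384, 25, 25) -> Output: (2, 384, 25, 25)

Answer: (2, 384, 25, 25)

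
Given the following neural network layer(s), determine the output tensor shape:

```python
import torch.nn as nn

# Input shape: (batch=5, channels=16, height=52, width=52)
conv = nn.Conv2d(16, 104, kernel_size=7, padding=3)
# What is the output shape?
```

Input: (5, 16, 52, 52) -> Output: (5, 104, 52, 52)

Answer: (5, 104, 52, 52)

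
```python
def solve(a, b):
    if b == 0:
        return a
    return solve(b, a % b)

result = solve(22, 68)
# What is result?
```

solve(22, 68) -> solve(68, 22) -> solve(22, 2) -> solve(2, 0) -> 2

Answer: 2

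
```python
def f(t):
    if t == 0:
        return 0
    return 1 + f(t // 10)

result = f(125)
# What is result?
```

Count of digits of 125: 3

Answer: 3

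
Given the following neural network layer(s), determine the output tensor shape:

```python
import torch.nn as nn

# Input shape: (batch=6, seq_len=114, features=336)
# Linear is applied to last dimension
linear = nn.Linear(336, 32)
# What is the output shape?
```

Input: (6, 114, 336) -> Output: (6, 114, 32)

Answer: (6, 114, 32)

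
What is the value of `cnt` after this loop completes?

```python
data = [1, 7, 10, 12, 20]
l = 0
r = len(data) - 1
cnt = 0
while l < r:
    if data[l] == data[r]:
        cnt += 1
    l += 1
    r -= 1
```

Count matching pairs from ends
`cnt` takes the values: 0

Answer: 0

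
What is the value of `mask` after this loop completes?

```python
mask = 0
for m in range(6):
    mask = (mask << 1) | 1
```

Build 6 consecutive 1-bits: 0b111111
`mask` takes the values: 0 → 1 → 3 → 7 → 15 → 31 → 63

Answer: 63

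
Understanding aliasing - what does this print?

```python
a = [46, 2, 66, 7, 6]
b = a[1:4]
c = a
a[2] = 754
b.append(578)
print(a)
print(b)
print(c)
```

Key concept: slice vs alias.
Step by step:
`a = [46, 2, 66, 7, 6]` → a = [46, 2, 66, 7, 6]
`b = a[1:4]` → b = [2, 66, 7]
`c = a` → c = [46, 2, 66, 7, 6] (same object as a)
`a[2] = 754` → a = [46, 2, 754, 7, 6] (same object as c); c = [46, 2, 754, 7, 6] (same object as a)
`b.append(578)` → b = [2, 66, 7, 578]
`print(a)` → prints [46, 2, 754, 7, 6]
`print(b)` → prints [2, 66, 7, 578]
`print(c)` → prints [46, 2, 754, 7, 6]

Answer:
[46, 2, 754, 7, 6]
[2, 66, 7, 578]
[46, 2, 754, 7, 6]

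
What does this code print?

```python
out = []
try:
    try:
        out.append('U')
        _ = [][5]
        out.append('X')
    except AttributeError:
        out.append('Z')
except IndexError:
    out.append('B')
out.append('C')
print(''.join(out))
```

Execution trace: 'U' (try body) → 'B' (outer except IndexError) → 'C' (after the try/except). Output: UBC

Answer: UBC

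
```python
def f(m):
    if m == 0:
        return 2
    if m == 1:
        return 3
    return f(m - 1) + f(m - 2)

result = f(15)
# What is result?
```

Build up from base cases: f(0)=2, f(1)=3, f(2)=5, f(3)=8, f(4)=13, f(5)=21, f(6)=34, ..., f(15)=2584

Answer: 2584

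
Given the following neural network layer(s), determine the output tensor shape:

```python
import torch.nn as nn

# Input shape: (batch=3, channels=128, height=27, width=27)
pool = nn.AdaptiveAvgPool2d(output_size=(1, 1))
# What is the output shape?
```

Input: (3, 128, 27, 27) -> Output: (3, 128, 1, 1)

Answer: (3, 128, 1, 1)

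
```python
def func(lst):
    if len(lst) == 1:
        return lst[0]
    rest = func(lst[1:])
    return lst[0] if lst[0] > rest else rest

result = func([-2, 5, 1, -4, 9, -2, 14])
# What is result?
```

Recursive max over [-2, 5, 1, -4, 9, -2, 14] = 14

Answer: 14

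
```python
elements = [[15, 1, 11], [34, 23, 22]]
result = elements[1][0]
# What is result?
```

Trace:
`elements = [[15, 1, 11], [34, 23, 22]]` → elements = [[15, 1, 11], [34, 23, 22]]
`result = elements[1][0]` → result = 34
So result = 34

Answer: 34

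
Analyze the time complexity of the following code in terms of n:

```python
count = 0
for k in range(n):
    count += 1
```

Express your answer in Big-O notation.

Each loop level contributes: n. Multiplying the contributions gives O(n).

Answer: O(n)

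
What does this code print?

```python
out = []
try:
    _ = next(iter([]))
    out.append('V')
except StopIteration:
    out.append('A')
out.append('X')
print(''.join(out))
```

Execution trace: 'A' (except StopIteration) → 'X' (after the try/except). Output: AX

Answer: AX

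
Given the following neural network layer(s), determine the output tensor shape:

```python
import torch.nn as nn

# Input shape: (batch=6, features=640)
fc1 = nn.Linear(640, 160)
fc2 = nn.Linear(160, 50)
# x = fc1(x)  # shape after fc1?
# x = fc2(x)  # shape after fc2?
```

Input: (6, 640) -> after fc1: (6, 160) -> Output: (6, 50)

Answer: (6, 50)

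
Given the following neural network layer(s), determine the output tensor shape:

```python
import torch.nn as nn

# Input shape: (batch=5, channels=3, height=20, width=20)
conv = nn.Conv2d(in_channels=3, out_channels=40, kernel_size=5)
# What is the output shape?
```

Input: (5, 3, 20, 20) -> Output: (5, 40, 16, 16)

Answer: (5, 40, 16, 16)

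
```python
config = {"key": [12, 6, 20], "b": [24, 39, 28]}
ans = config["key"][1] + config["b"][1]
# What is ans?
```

Trace:
`config = {"key": [12, 6, 20], "b": [24, 39, 28]}` → config = {'key': [12, 6, 20], 'b': [24, 39, 28]}
`ans = config["key"][1] + config["b"][1]` → ans = 45
So ans = 45

Answer: 45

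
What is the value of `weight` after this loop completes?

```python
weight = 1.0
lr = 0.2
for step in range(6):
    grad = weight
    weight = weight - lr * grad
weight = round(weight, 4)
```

Gradient descent: w = 1.0 * (1 - 0.2)^6
`weight` takes the values: 1.0 → 0.8 → 0.64 → 0.512 → 0.4096 → 0.32768 → 0.262144 → 0.2621

Answer: 0.2621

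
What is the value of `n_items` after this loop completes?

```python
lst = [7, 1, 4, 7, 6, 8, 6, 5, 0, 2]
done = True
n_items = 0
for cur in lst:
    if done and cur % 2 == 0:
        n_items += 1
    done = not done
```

Count even values at even positions
`n_items` takes the values: 0 → 1 → 2 → 3 → 4

Answer: 4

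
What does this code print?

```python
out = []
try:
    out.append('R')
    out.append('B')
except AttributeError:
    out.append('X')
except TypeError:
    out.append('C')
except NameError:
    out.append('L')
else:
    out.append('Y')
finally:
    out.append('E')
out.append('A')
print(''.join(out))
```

Execution trace: 'R' (try body) → 'B' (try body, no exception) → 'Y' (else) → 'E' (finally) → 'A' (after the try/except). Output: RBYEA

Answer: RBYEA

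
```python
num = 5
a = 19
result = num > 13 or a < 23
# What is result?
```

Trace:
`num = 5` → num = 5
`a = 19` → a = 19
`result = num > 13 or a < 23` → result = True
So result = True

Answer: True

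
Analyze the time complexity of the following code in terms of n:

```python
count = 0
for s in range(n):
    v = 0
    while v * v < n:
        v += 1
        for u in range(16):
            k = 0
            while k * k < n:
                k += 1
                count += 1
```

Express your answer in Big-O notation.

Each loop level contributes: n × √n × 1 × √n. Multiplying the contributions gives O(n^2).

Answer: O(n^2)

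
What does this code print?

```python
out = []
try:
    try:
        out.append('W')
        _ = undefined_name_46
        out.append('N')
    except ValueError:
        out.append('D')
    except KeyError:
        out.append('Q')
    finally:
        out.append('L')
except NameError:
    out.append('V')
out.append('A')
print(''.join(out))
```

Execution trace: 'W' (inner try body) → 'L' (inner finally) → 'V' (outer except NameError) → 'A' (after the try/except). Output: WLVA

Answer: WLVA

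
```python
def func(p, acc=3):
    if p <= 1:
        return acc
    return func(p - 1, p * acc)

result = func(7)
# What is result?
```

Accumulator trace (n, acc): (7, 3) -> (6, 21) -> (5, 126) -> (4, 630) -> (3, 2520) -> (2, 7560) -> (1, 15120) -> return 15120

Answer: 15120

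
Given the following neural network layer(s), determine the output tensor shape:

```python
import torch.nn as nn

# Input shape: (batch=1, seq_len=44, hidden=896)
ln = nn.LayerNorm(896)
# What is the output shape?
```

Input: (1, 44, 896) -> Output: (1, 44, 896)

Answer: (1, 44, 896)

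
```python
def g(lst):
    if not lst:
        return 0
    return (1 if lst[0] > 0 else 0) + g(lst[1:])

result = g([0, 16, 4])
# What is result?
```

Count of positive elements in [0, 16, 4] = 2

Answer: 2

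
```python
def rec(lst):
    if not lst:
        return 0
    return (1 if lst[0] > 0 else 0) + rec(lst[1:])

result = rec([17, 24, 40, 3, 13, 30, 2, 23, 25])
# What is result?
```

Count of positive elements in [17, 24, 40, 3, 13, 30, 2, 23, 25] = 9

Answer: 9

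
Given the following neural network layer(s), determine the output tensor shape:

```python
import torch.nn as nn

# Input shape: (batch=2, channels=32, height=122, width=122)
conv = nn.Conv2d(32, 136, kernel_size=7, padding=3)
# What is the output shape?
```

Input: (2, 32, 122, 122) -> Output: (2, 136, 122, 122)

Answer: (2, 136, 122, 122)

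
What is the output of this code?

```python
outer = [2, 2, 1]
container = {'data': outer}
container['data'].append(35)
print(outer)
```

Key concept: dict holds reference to list.
Step by step:
`outer = [2, 2, 1]` → outer = [2, 2, 1]
`container = {'data': outer}` → container = {'data': [2, 2, 1]}
`container['data'].append(35)` → outer = [2, 2, 1, 35]; container = {'data': [2, 2, 1, 35]}
`print(outer)` → prints [2, 2, 1, 35]

Answer: [2, 2, 1, 35]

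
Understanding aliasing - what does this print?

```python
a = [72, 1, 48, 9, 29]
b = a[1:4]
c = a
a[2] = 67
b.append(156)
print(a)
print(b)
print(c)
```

Key concept: slice vs alias.
Step by step:
`a = [72, 1, 48, 9, 29]` → a = [72, 1, 48, 9, 29]
`b = a[1:4]` → b = [1, 48, 9]
`c = a` → c = [72, 1, 48, 9, 29] (same object as a)
`a[2] = 67` → a = [72, 1, 67, 9, 29] (same object as c); c = [72, 1, 67, 9, 29] (same object as a)
`b.append(156)` → b = [1, 48, 9, 156]
`print(a)` → prints [72, 1, 67, 9, 29]
`print(b)` → prints [1, 48, 9, 156]
`print(c)` → prints [72, 1, 67, 9, 29]

Answer:
[72, 1, 67, 9, 29]
[1, 48, 9, 156]
[72, 1, 67, 9, 29]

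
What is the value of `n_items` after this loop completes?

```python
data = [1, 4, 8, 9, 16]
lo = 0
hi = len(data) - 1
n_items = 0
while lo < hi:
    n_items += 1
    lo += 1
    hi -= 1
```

Iterations until pointers meet (list length 5)
`n_items` takes the values: 0 → 1 → 2

Answer: 2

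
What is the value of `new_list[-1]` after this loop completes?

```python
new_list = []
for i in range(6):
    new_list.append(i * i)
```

Last element of squares 0 to 5
`new_list` takes the values: [] → [0] → [0, 1] → [0, 1, 4] → [0, 1, 4, 9] → [0, 1, 4, 9, 16] → [0, 1, 4, 9, 16, 25]
So `new_list[-1]` = 25

Answer: 25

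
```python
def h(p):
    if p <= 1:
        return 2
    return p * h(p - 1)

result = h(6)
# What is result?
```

h(6) = 6 * 5 * 4 * 3 * 2 * 2 = 1440

Answer: 1440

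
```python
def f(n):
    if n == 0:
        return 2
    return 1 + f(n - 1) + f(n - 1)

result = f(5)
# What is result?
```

f(n) = 1 + 2·f(n-1), f(0)=2. Closed form: (2+1)·2^5 - 1 = 95.

Answer: 95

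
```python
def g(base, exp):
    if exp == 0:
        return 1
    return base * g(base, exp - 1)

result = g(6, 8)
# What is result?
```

g(6, 8) = 6 * 6 * 6 * 6 * 6 * 6 * 6 * 6 = 1679616

Answer: 1679616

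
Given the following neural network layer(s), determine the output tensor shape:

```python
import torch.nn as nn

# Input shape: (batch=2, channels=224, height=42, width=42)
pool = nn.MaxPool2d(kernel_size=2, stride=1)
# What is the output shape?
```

Input: (2, 224, 42, 42) -> Output: (2, 224, 41, 41)

Answer: (2, 224, 41, 41)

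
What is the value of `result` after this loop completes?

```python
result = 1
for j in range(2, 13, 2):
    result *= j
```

Product of even numbers 2 to 12
`result` takes the values: 1 → 2 → 8 → 48 → 384 → 3840 → 46080

Answer: 46080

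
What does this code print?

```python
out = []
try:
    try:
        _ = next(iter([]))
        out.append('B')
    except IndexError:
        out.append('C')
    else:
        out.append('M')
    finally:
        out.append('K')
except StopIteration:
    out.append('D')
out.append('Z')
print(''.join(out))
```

Execution trace: 'K' (finally) → 'D' (outer except StopIteration) → 'Z' (after the try/except). Output: KDZ

Answer: KDZ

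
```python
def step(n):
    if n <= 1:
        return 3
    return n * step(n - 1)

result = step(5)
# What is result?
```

step(5) = 5 * 4 * 3 * 2 * 3 = 360

Answer: 360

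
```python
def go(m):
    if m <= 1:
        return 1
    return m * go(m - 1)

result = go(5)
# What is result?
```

go(5) = 5 * 4 * 3 * 2 * 1 = 120

Answer: 120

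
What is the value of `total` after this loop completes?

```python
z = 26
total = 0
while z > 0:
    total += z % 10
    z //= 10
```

Sum digits of 26
`total` takes the values: 0 → 6 → 8

Answer: 8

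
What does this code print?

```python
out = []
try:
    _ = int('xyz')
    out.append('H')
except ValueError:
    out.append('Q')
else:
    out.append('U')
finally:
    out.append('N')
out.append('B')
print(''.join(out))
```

Execution trace: 'Q' (except ValueError) → 'N' (finally) → 'B' (after the try/except). Output: QNB

Answer: QNB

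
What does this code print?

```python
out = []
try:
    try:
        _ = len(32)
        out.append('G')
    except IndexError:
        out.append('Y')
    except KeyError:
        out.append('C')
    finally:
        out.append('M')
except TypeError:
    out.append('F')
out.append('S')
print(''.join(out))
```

Execution trace: 'M' (finally) → 'F' (outer except TypeError) → 'S' (after the try/except). Output: MFS

Answer: MFS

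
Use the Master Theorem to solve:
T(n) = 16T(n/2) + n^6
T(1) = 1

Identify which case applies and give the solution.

a=16, b=2, f(n)=n^6. log_2(16) = 4. Since c=6 > 4 and the regularity condition holds (16(n/2)^6 = (16/2^6)n^6 with 16/2^6 < 1), Case 3 applies: T(n) = Θ(f(n)) = O(n^6).

Answer: O(n^6) - Case 3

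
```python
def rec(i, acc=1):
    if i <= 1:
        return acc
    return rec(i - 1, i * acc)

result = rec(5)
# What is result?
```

Accumulator trace (n, acc): (5, 1) -> (4, 5) -> (3, 20) -> (2, 60) -> (1, 120) -> return 120

Answer: 120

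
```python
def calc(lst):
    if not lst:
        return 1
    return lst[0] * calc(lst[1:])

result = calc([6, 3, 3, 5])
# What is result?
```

Product over [6, 3, 3, 5] = 6 * 3 * 3 * 5 = 270

Answer: 270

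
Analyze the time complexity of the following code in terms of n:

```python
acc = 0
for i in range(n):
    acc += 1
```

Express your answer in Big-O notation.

Each loop level contributes: n. Multiplying the contributions gives O(n).

Answer: O(n)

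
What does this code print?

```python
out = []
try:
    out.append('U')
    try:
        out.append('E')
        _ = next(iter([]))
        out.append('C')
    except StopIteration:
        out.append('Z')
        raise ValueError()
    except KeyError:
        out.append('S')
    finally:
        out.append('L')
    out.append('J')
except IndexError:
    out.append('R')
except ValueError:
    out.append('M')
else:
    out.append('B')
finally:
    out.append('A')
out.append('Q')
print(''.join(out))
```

Execution trace: 'U' (try body) → 'E' (inner try body) → 'Z' (inner except StopIteration) → 'L' (inner finally) → 'M' (except ValueError) → 'A' (finally) → 'Q' (after the try/except). Output: UEZLMAQ

Answer: UEZLMAQ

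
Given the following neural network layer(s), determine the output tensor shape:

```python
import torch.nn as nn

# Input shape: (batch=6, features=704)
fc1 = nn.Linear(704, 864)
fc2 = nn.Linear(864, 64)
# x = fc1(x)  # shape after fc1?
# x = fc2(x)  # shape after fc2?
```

Input: (6, 704) -> after fc1: (6, 864) -> Output: (6, 64)

Answer: (6, 64)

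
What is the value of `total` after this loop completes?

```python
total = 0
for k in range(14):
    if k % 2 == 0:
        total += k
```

Sum of even numbers 0 to 13
`total` takes the values: 0 → 2 → 6 → 12 → 20 → 30 → 42

Answer: 42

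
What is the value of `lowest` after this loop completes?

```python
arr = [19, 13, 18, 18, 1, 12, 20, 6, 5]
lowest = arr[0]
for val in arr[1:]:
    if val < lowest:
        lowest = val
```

Minimum of [19, 13, 18, 18, 1, 12, 20, 6, 5]
`lowest` takes the values: 19 → 13 → 1

Answer: 1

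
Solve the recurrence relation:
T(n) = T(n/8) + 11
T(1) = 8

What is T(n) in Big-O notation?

Each step divides n by 8 and adds 11. After log_8(n) steps we reach T(1)=8. So T(n) = 11·log_8(n) + 8 = O(log n).

Answer: O(log n)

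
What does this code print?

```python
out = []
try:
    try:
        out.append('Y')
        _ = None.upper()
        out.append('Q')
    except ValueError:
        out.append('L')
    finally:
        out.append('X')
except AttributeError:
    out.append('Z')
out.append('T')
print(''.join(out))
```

Execution trace: 'Y' (try body) → 'X' (finally) → 'Z' (outer except AttributeError) → 'T' (after the try/except). Output: YXZT

Answer: YXZT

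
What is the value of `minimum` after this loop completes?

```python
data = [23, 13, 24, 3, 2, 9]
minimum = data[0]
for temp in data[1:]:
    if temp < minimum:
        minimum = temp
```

Minimum of [23, 13, 24, 3, 2, 9]
`minimum` takes the values: 23 → 13 → 3 → 2

Answer: 2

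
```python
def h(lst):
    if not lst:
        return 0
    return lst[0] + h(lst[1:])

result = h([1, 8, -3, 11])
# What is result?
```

1 + 8 + (-3) + 11 + 0 = 17

Answer: 17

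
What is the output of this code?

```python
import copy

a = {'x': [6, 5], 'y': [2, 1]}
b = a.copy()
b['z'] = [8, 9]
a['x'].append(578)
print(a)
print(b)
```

Key concept: shallow copy of dict with mutable values.
Step by step:
`a = {'x': [6, 5], 'y': [2, 1]}` → a = {'x': [6, 5], 'y': [2, 1]}
`b = a.copy()` → b = {'x': [6, 5], 'y': [2, 1]}
`b['z'] = [8, 9]` → b = {'x': [6, 5], 'y': [2, 1], 'z': [8, 9]}
`a['x'].append(578)` → a = {'x': [6, 5, 578], 'y': [2, 1]}; b = {'x': [6, 5, 578], 'y': [2, 1], 'z': [8, 9]}
`print(a)` → prints {'x': [6, 5, 578], 'y': [2, 1]}
`print(b)` → prints {'x': [6, 5, 578], 'y': [2, 1], 'z': [8, 9]}

Answer:
{'x': [6, 5, 578], 'y': [2, 1]}
{'x': [6, 5, 578], 'y': [2, 1], 'z': [8, 9]}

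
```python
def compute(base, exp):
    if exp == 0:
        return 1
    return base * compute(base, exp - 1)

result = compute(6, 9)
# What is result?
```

compute(6, 9) = 6 * 6 * 6 * 6 * 6 * 6 * 6 * 6 * 6 = 10077696

Answer: 10077696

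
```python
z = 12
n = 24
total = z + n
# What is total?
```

Trace:
`z = 12` → z = 12
`n = 24` → n = 24
`total = z + n` → total = 36
So total = 36

Answer: 36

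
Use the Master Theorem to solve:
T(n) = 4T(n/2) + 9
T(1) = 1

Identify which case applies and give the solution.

a=4, b=2, f(n)=9. log_2(4) = 2. Since c=0 < 2, Case 1 applies: T(n) = Θ(n^log_b(a)) = O(n^2).

Answer: O(n^2) - Case 1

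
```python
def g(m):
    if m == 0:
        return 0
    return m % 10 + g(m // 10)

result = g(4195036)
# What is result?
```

Sum of digits of 4195036: 6 + 3 + 0 + 5 + 9 + 1 + 4 = 28

Answer: 28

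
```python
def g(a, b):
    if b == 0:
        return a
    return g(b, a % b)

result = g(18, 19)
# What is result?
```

g(18, 19) -> g(19, 18) -> g(18, 1) -> g(1, 0) -> 1

Answer: 1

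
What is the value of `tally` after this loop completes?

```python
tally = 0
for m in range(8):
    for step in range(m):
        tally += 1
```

Triangle number: 0+1+2+...+7
`tally` takes the values: 0 → 1 → 2 → 3 → 4 → 5 → 6 → 7 → 8 → 9 → 10 → 11 → 12 → 13 → 14 → 15 → 16 → 17 → 18 → 19 → 20 → 21 → 22 → 23 → 24 → 25 → 26 → 27 → 28

Answer: 28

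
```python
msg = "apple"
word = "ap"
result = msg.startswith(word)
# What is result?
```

Trace:
`msg = "apple"` → msg = 'apple'
`word = "ap"` → word = 'ap'
`result = msg.startswith(word)` → result = True
So result = True

Answer: True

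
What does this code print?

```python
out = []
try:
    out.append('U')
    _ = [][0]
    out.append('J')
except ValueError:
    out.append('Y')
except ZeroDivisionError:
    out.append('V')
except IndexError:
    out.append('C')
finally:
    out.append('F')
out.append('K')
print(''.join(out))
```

Execution trace: 'U' (try body) → 'C' (except IndexError) → 'F' (finally) → 'K' (after the try/except). Output: UCFK

Answer: UCFK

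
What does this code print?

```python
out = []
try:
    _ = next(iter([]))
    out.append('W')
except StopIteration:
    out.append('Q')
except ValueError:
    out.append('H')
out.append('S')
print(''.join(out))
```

Execution trace: 'Q' (except StopIteration) → 'S' (after the try/except). Output: QS

Answer: QS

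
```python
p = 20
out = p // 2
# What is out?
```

Trace:
`p = 20` → p = 20
`out = p // 2` → out = 10
So out = 10

Answer: 10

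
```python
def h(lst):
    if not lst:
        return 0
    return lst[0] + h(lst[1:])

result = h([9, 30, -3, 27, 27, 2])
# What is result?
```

9 + 30 + (-3) + 27 + 27 + 2 + 0 = 92

Answer: 92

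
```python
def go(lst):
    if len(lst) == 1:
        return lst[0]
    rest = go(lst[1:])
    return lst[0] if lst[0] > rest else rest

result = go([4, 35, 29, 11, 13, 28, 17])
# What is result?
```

Recursive max over [4, 35, 29, 11, 13, 28, 17] = 35

Answer: 35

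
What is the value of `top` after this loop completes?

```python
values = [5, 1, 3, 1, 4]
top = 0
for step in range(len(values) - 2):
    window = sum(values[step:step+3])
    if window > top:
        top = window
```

Max sum of 3-element window in [5, 1, 3, 1, 4]
`top` takes the values: 0 → 9

Answer: 9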